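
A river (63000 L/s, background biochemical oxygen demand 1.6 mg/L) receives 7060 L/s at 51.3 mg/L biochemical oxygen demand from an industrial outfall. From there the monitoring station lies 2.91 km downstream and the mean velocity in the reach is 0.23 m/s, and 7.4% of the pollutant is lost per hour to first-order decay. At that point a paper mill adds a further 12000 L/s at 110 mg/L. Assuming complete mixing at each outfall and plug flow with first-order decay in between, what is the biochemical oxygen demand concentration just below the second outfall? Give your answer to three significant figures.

Mixed concentration C = ΣQC/ΣQ = (63000·1.600 + 7060·51.30) / 70060 = 463000/70060 = 6.608 mg/L; combined flow 70060 L/s.
Travel time t = 2.91·1000 / 0.23 = 12650 s = 3.514 h.
7.4%/h lost → k = −ln(1 − 0.074) = 0.07688 h⁻¹.
After decay, C = 6.608 × e^(−kt) = 6.608 × 0.7632 = 5.044 mg/L.
At the second outfall, C = (70060·5.044 + 12000·110.0) / (70060 + 12000) = 20.39 mg/L.

20.4 mg/L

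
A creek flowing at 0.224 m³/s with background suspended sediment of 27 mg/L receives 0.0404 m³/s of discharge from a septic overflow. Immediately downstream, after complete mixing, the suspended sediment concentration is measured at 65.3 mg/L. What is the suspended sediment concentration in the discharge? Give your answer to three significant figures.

278 mg/L

Mass balance: 0.2240·27.00 + 0.04040·Cₑ = 0.2644·65.30
→ Cₑ = (0.2644·65.30 − 0.2240·27.00) / 0.04040 = 277.7 mg/L.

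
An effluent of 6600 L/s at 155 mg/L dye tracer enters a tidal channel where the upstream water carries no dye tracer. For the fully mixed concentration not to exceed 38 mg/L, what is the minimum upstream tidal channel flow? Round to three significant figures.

Set C_mix = 38: (Q·0 + 6600·155.0) / (Q + 6600) = 38
→ Q = 6600·(155.0 − 38)/(38 − 0) = 20320 L/s.

20300 L/s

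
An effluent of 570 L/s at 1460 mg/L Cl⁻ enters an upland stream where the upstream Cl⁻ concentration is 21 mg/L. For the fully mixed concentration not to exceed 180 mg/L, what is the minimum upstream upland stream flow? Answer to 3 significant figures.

4590 L/s

Set C_mix = 180: (Q·21.00 + 570.0·1460) / (Q + 570.0) = 180
→ Q = 570.0·(1460 − 180)/(180 − 21.00) = 4589 L/s.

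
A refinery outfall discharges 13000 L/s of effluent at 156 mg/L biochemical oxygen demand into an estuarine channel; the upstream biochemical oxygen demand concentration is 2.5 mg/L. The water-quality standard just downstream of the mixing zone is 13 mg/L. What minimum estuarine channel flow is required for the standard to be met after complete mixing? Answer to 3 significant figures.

177000 L/s

Set C_mix = 13: (Q·2.500 + 13000·156.0) / (Q + 13000) = 13
→ Q = 13000·(156.0 − 13)/(13 − 2.500) = 177000 L/s.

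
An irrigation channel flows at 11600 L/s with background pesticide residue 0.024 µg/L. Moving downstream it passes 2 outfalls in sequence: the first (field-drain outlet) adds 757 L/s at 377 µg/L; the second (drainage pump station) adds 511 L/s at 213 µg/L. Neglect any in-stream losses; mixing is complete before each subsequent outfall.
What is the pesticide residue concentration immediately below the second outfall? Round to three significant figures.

After outfall 1: Q = 11600 + 757.0 = 12360 L/s; C = (11600·0.02400 + 757.0·377.0)/12360 = 23.12 µg/L.
After outfall 2: Q = 12360 + 511.0 = 12870 L/s; C = (12360·23.12 + 511.0·213.0)/12870 = 30.66 µg/L.

30.7 µg/L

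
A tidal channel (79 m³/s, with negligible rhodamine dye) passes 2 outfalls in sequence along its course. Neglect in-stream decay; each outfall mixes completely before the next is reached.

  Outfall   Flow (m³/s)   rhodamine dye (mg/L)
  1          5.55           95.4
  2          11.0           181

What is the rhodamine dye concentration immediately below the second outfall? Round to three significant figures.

26.4 mg/L

Outfall 1: combined Q = 84.55 m³/s; C = (79.00·0 + 5.550·95.40)/84.55 = 6.262 mg/L.
Outfall 2: combined Q = 95.55 m³/s; C = (84.55·6.262 + 11.00·181.0)/95.55 = 26.38 mg/L.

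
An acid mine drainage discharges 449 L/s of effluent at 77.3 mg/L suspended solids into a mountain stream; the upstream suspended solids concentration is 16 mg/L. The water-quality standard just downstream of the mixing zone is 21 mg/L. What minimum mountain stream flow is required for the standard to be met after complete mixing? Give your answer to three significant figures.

Set C_mix = 21: (Q·16.00 + 449.0·77.30) / (Q + 449.0) = 21
→ Q = 449.0·(77.30 − 21)/(21 − 16.00) = 5056 L/s.

5060 L/s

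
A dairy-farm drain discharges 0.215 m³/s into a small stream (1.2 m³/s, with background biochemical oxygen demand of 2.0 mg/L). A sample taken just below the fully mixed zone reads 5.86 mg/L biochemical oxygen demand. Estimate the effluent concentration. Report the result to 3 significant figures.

Mass balance: 1.200·2.000 + 0.2150·Cₑ = 1.415·5.860
→ Cₑ = (1.415·5.860 − 1.200·2.000) / 0.2150 = 27.40 mg/L.

27.4 mg/L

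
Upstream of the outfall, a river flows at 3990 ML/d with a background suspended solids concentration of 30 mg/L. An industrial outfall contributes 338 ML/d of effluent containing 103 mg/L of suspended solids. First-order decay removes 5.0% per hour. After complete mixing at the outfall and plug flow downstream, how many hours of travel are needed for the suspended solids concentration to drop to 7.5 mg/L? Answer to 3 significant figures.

After mixing, C = (3990·30.00 + 338.0·103.0) / 4328 = 154500/4328 = 35.70 mg/L.
5.0%/h lost → k = −ln(1 − 0.05) = 0.05129 h⁻¹.
35.70·exp(−k·t) = 7.5 → t = ln(35.70/7.5)/k = 109500 s = 30.42 h.

30.4 h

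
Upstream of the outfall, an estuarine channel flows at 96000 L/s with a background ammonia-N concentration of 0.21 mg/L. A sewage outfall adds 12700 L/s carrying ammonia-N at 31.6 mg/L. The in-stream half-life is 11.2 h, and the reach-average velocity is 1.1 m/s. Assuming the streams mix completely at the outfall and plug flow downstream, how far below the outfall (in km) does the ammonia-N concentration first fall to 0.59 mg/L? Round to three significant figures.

Flow-weighted average: C = (96000·0.2100 + 12700·31.60) / 108700 = 421500/108700 = 3.877 mg/L.
Half-life 11.2 h → k = ln 2 / 11.2 = 0.06189 h⁻¹ = 1.485 d⁻¹.
Set 3.877·exp(−k·t) = 0.59 → t = ln(3.877/0.59)/k = 109500 s = 30.42 h.
Distance = v·t = 1.1·109500 = 120500 m = 120.5 km.

120 km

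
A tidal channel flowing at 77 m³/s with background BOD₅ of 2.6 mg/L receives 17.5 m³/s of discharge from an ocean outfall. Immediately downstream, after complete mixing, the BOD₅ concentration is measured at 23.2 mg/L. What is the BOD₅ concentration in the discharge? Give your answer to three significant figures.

Mass balance: 77.00·2.600 + 17.50·Cₑ = 94.50·23.20
→ Cₑ = (94.50·23.20 − 77.00·2.600) / 17.50 = 113.8 mg/L.

114 mg/L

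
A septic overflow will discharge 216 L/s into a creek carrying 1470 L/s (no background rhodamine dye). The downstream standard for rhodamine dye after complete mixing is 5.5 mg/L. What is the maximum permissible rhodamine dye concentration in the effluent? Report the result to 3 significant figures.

42.9 mg/L

At the limit, (Qr·Cr + Qe·Cₑ)/(Qr + Qe) = 5.5:
Cₑ = (1686·5.5 − 1470·0) / 216.0 = 42.93 mg/L.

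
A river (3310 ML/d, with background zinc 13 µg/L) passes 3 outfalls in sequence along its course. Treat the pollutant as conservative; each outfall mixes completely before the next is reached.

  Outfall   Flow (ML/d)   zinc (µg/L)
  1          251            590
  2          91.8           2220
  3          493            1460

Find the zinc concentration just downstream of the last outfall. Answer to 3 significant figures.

After outfall 1: Q = 3310 + 251.0 = 3561 ML/d; C = (3310·13.00 + 251.0·590.0)/3561 = 53.67 µg/L.
After outfall 2: Q = 3561 + 91.80 = 3653 ML/d; C = (3561·53.67 + 91.80·2220)/3653 = 108.1 µg/L.
After outfall 3: Q = 3653 + 493.0 = 4146 ML/d; C = (3653·108.1 + 493.0·1460)/4146 = 268.9 µg/L.

269 µg/L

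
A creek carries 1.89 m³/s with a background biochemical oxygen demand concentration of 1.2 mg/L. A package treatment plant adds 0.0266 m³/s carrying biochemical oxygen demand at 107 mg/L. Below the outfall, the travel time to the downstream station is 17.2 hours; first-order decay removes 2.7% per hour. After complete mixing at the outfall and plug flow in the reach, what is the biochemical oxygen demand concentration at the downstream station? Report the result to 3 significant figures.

Mixed concentration C = ΣQC/ΣQ = (1.890·1.200 + 0.02660·107.0) / 1.917 = 5.114/1.917 = 2.668 mg/L.
2.7%/h lost → k = −ln(1 − 0.027) = 0.02737 h⁻¹.
Applying C = C₀e^(−kt): 2.668 × 0.6245 = 1.666 mg/L.

1.67 mg/L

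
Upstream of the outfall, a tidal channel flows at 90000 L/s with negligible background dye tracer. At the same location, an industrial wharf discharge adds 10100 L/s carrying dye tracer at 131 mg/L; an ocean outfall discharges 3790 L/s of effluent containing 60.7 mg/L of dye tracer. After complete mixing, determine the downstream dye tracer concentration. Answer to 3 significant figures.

After mixing, C = (90000·0 + 10100·131.0 + 3790·60.70) / 103900 = 1553000/103900 = 14.95 mg/L.

14.9 mg/L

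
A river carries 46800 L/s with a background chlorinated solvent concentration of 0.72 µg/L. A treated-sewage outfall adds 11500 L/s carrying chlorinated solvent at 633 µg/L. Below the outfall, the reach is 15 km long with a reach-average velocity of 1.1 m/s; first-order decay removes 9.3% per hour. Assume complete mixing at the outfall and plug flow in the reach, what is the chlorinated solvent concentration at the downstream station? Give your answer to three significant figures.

86.7 µg/L

Flow-weighted average: C = (46800·0.7200 + 11500·633.0) / 58300 = 7313000/58300 = 125.4 µg/L.
Travel time t = 15·1000 / 1.1 = 13640 s = 3.788 h.
9.3%/h lost → k = −ln(1 − 0.093) = 0.09761 h⁻¹.
After decay, C = 125.4 × e^(−kt) = 125.4 × 0.6909 = 86.67 µg/L.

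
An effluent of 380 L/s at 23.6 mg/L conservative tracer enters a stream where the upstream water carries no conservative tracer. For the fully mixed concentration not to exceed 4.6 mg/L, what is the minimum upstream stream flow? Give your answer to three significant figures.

Set C_mix = 4.6: (Q·0 + 380.0·23.60) / (Q + 380.0) = 4.6
→ Q = 380.0·(23.60 − 4.6)/(4.6 − 0) = 1570 L/s.

1570 L/s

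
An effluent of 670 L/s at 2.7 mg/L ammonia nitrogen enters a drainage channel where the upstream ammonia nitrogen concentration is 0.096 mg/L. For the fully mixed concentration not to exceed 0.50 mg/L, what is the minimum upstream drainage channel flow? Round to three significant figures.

Set C_mix = 0.50: (Q·0.09600 + 670.0·2.700) / (Q + 670.0) = 0.50
→ Q = 670.0·(2.700 − 0.50)/(0.50 − 0.09600) = 3649 L/s.

3650 L/s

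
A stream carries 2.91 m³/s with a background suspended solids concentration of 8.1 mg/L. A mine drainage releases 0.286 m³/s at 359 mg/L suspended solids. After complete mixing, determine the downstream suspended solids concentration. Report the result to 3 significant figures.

Conservation of mass: C = (2.910·8.100 + 0.2860·359.0) / 3.196 = 126.2/3.196 = 39.50 mg/L.

39.5 mg/L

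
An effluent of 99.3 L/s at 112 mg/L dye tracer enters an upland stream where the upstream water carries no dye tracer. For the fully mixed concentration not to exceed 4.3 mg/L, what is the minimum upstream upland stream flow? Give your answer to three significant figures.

2490 L/s

Set C_mix = 4.3: (Q·0 + 99.30·112.0) / (Q + 99.30) = 4.3
→ Q = 99.30·(112.0 − 4.3)/(4.3 − 0) = 2487 L/s.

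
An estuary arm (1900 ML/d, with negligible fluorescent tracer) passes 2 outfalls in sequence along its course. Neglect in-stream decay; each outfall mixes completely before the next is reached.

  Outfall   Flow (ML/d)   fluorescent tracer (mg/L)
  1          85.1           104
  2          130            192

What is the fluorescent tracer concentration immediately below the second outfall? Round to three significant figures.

16.0 mg/L

Below outfall 1: Q → 1985 ML/d, C = (1900·0 + 85.10·104.0)/1985 = 4.458 mg/L.
Below outfall 2: Q → 2115 ML/d, C = (1985·4.458 + 130.0·192.0)/2115 = 15.99 mg/L.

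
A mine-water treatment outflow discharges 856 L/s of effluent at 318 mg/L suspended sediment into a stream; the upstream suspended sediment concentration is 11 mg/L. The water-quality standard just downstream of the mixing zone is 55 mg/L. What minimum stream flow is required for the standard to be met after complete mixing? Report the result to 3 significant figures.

5120 L/s

Set C_mix = 55: (Q·11.00 + 856.0·318.0) / (Q + 856.0) = 55
→ Q = 856.0·(318.0 − 55)/(55 − 11.00) = 5117 L/s.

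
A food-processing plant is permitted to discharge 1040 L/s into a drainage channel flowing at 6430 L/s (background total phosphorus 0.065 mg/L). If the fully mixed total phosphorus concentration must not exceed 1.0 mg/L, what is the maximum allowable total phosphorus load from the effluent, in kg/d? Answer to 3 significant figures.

609 kg/d

Mass balance at the limit: 6430·0.06500 + 1040·Cₑ = 7470·1.0 → Cₑ = 6.781 mg/L.
1040 L/s = 1.040 m³/s. Load = 1.040 m³/s × 6.781 g/m³ × 86 400 s/d = 609.3 kg/d.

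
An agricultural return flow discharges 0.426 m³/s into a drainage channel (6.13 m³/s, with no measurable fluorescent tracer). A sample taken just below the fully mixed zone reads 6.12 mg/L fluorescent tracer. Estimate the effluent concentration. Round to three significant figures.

94.2 mg/L

Mass balance: 6.130·0 + 0.4260·Cₑ = 6.556·6.120
→ Cₑ = (6.556·6.120 − 6.130·0) / 0.4260 = 94.18 mg/L.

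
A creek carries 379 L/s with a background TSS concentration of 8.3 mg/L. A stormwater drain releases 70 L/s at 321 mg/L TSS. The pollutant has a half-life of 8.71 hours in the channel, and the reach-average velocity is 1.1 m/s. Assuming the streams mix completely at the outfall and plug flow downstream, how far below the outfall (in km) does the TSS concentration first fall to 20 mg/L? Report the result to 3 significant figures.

Mass balance: C = (379.0·8.300 + 70.00·321.0) / 449.0 = 25620/449.0 = 57.05 mg/L.
Half-life 8.71 h → k = ln 2 / 8.71 = 0.07958 h⁻¹ = 1.910 d⁻¹.
Set 57.05·exp(−k·t) = 20 → t = ln(57.05/20)/k = 47420 s = 13.17 h.
Distance = v·t = 1.1·47420 = 52160 m = 52.16 km.

52.2 km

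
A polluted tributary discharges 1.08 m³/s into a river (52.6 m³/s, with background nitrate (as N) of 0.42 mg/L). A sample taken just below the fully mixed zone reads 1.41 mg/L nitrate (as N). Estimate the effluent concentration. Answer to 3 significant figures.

Mass balance: 52.60·0.4200 + 1.080·Cₑ = 53.68·1.410
→ Cₑ = (53.68·1.410 − 52.60·0.4200) / 1.080 = 49.63 mg/L.

49.6 mg/L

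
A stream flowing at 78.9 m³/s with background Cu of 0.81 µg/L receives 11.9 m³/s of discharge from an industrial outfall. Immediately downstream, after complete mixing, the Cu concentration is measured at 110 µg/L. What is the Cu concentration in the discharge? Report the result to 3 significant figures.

834 µg/L

Mass balance: 78.90·0.8100 + 11.90·Cₑ = 90.80·110.0
→ Cₑ = (90.80·110.0 − 78.90·0.8100) / 11.90 = 834.0 µg/L.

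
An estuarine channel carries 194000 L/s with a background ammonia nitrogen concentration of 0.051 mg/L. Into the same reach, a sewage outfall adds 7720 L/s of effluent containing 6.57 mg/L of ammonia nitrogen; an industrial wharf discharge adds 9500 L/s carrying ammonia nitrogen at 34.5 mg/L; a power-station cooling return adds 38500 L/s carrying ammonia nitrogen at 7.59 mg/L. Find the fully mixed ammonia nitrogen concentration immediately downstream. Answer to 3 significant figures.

2.73 mg/L

Mixed concentration C = ΣQC/ΣQ = (194000·0.05100 + 7720·6.570 + 9500·34.50 + 38500·7.590) / 249700 = 680600/249700 = 2.725 mg/L.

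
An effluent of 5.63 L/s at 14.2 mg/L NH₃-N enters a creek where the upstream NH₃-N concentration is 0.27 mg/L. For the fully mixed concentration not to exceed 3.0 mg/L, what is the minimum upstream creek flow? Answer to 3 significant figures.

23.1 L/s

Set C_mix = 3.0: (Q·0.2700 + 5.630·14.20) / (Q + 5.630) = 3.0
→ Q = 5.630·(14.20 − 3.0)/(3.0 − 0.2700) = 23.10 L/s.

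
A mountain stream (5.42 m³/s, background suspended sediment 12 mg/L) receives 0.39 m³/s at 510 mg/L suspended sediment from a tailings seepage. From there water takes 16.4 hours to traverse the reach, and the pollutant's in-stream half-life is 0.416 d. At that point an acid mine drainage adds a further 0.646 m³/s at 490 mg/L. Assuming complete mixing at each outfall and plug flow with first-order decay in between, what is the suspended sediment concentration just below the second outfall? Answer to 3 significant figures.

Mixed concentration C = ΣQC/ΣQ = (5.420·12.00 + 0.3900·510.0) / 5.810 = 263.9/5.810 = 45.43 mg/L; combined flow 5.810 m³/s.
Half-life 0.416 d → k = ln 2 / 0.416 = 1.666 d⁻¹.
First-order decay: C = 45.43·exp(−k·t) = 45.43·0.3203 = 14.55 mg/L.
Second outfall: C = (5.810·14.55 + 0.6460·490.0)/6.456 = 62.12 mg/L.

62.1 mg/L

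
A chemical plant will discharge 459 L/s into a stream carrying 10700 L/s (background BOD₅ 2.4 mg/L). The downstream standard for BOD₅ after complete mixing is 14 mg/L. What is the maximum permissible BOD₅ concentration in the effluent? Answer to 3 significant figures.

284 mg/L

At the limit, (Qr·Cr + Qe·Cₑ)/(Qr + Qe) = 14:
Cₑ = (11160·14 − 10700·2.400) / 459.0 = 284.4 mg/L.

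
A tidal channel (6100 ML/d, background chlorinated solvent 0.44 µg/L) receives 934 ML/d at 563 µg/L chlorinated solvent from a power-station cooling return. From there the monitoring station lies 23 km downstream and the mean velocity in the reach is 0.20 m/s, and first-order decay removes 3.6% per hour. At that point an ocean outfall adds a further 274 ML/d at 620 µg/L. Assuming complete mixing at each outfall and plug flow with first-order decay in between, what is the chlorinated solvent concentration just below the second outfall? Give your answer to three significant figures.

Conservation of mass: C = (6100·0.4400 + 934.0·563.0) / 7034 = 528500/7034 = 75.14 µg/L; combined flow 7034 ML/d.
Travel time t = 23·1000 / 0.20 = 115000 s = 31.94 h.
3.6%/h lost → k = −ln(1 − 0.036) = 0.03666 h⁻¹.
Decay over the reach: 75.14·exp(−kt) = 75.14·0.3100 = 23.29 µg/L.
Second outfall: C = (7034·23.29 + 274.0·620.0)/7308 = 45.66 µg/L.

45.7 µg/L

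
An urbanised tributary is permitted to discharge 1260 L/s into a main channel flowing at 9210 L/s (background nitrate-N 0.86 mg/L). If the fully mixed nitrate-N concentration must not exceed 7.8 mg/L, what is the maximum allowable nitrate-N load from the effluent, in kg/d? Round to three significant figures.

6370 kg/d

Mass balance at the limit: 9210·0.8600 + 1260·Cₑ = 10470·7.8 → Cₑ = 58.53 mg/L.
1260 L/s = 1.260 m³/s. Load = 1.260 m³/s × 58.53 g/m³ × 86 400 s/d = 6372 kg/d.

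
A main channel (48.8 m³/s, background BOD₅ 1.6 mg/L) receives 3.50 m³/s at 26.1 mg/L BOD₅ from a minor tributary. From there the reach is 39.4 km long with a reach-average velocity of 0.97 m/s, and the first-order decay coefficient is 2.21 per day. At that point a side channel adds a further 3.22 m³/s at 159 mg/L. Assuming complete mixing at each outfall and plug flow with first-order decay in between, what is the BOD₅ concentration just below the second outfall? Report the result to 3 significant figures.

10.3 mg/L

Conservation of mass: C = (48.80·1.600 + 3.500·26.10) / 52.30 = 169.4/52.30 = 3.240 mg/L; combined flow 52.30 m³/s.
Travel time t = 39.4·1000 / 0.97 = 40620 s = 11.28 h.
Applying C = C₀e^(−kt): 3.240 × 0.3538 = 1.146 mg/L.
Second outfall: C = (52.30·1.146 + 3.220·159.0)/55.52 = 10.30 mg/L.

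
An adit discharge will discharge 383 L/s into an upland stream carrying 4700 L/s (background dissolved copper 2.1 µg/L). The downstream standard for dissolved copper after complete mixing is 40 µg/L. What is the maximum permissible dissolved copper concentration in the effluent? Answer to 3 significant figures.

At the limit, (Qr·Cr + Qe·Cₑ)/(Qr + Qe) = 40:
Cₑ = (5083·40 − 4700·2.100) / 383.0 = 505.1 µg/L.

505 µg/L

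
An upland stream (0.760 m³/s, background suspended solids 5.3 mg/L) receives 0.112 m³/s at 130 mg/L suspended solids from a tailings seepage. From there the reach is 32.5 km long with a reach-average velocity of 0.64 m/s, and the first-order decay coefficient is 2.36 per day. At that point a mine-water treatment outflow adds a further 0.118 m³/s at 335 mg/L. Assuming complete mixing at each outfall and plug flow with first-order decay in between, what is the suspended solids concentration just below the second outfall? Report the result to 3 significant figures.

Conservation of mass: C = (0.7600·5.300 + 0.1120·130.0) / 0.8720 = 18.59/0.8720 = 21.32 mg/L; combined flow 0.8720 m³/s.
Travel time t = 32.5·1000 / 0.64 = 50780 s = 14.11 h.
After decay, C = 21.32 × e^(−kt) = 21.32 × 0.2498 = 5.325 mg/L.
At the second outfall, C = (0.8720·5.325 + 0.1180·335.0) / (0.8720 + 0.1180) = 44.62 mg/L.

44.6 mg/L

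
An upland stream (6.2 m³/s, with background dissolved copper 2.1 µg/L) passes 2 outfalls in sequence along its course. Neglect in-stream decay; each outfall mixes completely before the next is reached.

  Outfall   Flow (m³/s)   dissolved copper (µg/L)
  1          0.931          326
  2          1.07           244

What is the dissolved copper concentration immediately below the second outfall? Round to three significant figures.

70.4 µg/L

Below outfall 1: Q → 7.131 m³/s, C = (6.200·2.100 + 0.9310·326.0)/7.131 = 44.39 µg/L.
Below outfall 2: Q → 8.201 m³/s, C = (7.131·44.39 + 1.070·244.0)/8.201 = 70.43 µg/L.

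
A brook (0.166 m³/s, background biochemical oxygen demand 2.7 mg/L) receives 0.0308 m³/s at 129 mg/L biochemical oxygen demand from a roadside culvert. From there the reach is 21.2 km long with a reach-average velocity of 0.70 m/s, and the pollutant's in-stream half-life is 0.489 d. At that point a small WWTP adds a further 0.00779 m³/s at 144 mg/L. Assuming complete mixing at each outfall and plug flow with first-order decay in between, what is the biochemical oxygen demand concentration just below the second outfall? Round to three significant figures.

Conservation of mass: C = (0.1660·2.700 + 0.03080·129.0) / 0.1968 = 4.421/0.1968 = 22.47 mg/L; combined flow 0.1968 m³/s.
Travel time t = 21.2·1000 / 0.70 = 30290 s = 8.413 h.
Half-life 0.489 d → k = ln 2 / 0.489 = 1.417 d⁻¹.
After decay, C = 22.47 × e^(−kt) = 22.47 × 0.6084 = 13.67 mg/L.
Second outfall: C = (0.1968·13.67 + 0.007790·144.0)/0.2046 = 18.63 mg/L.

18.6 mg/L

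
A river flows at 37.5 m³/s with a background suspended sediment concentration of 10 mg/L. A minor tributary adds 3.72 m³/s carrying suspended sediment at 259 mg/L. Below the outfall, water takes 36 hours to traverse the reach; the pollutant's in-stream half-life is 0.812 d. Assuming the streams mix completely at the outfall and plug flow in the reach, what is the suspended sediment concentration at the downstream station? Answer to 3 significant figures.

9.02 mg/L

Flow-weighted average: C = (37.50·10.00 + 3.720·259.0) / 41.22 = 1338/41.22 = 32.47 mg/L.
Half-life 0.812 d → k = ln 2 / 0.812 = 0.8536 d⁻¹.
Applying C = C₀e^(−kt): 32.47 × 0.2779 = 9.024 mg/L.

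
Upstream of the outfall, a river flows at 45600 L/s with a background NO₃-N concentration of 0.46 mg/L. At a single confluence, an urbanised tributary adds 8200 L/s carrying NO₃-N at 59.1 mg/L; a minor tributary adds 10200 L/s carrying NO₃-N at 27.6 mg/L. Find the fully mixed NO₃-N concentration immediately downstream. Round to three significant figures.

12.3 mg/L

Mixed concentration C = ΣQC/ΣQ = (45600·0.4600 + 8200·59.10 + 10200·27.60) / 64000 = 787100/64000 = 12.30 mg/L.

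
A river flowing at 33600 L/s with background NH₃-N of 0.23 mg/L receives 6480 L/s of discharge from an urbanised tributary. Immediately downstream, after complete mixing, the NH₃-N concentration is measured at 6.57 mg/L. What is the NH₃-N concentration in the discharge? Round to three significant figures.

39.4 mg/L

Mass balance: 33600·0.2300 + 6480·Cₑ = 40080·6.570
→ Cₑ = (40080·6.570 − 33600·0.2300) / 6480 = 39.44 mg/L.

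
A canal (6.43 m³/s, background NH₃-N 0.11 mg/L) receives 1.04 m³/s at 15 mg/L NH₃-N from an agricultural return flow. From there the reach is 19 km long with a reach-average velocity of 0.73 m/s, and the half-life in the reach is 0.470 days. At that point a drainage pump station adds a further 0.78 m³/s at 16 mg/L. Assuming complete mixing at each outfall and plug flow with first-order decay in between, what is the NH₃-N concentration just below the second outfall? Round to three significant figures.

After mixing, C = (6.430·0.1100 + 1.040·15.00) / 7.470 = 16.31/7.470 = 2.183 mg/L; combined flow 7.470 m³/s.
Travel time t = 19·1000 / 0.73 = 26030 s = 7.230 h.
Half-life 0.470 d → k = ln 2 / 0.470 = 1.475 d⁻¹.
After decay, C = 2.183 × e^(−kt) = 2.183 × 0.6413 = 1.400 mg/L.
Second outfall: C = (7.470·1.400 + 0.7800·16.00)/8.250 = 2.780 mg/L.

2.78 mg/L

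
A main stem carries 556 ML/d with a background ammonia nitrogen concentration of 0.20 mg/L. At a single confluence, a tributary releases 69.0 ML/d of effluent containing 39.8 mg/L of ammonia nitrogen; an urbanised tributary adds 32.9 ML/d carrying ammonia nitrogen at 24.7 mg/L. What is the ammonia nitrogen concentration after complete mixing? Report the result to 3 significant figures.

5.58 mg/L

Mixed concentration C = ΣQC/ΣQ = (556.0·0.2000 + 69.00·39.80 + 32.90·24.70) / 657.9 = 3670/657.9 = 5.578 mg/L.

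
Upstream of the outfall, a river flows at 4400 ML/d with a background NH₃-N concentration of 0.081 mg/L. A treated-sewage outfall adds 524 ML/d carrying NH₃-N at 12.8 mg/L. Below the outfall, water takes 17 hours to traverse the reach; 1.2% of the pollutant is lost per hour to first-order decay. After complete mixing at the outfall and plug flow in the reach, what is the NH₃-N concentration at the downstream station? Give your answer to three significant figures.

1.17 mg/L

Mass balance: C = (4400·0.08100 + 524.0·12.80) / 4924 = 7064/4924 = 1.435 mg/L.
1.2%/h lost → k = −ln(1 − 0.012) = 0.01207 h⁻¹.
After decay, C = 1.435 × e^(−kt) = 1.435 × 0.8145 = 1.168 mg/L.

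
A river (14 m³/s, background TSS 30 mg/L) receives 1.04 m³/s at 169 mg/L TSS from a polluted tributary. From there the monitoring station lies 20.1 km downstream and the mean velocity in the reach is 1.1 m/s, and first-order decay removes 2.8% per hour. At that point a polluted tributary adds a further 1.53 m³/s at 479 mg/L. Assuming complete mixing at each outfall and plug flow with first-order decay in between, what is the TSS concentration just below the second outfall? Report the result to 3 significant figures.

75.4 mg/L

After mixing, C = (14.00·30.00 + 1.040·169.0) / 15.04 = 595.8/15.04 = 39.61 mg/L; combined flow 15.04 m³/s.
Travel time t = 20.1·1000 / 1.1 = 18270 s = 5.076 h.
2.8%/h lost → k = −ln(1 − 0.028) = 0.02840 h⁻¹.
First-order decay: C = 39.61·exp(−k·t) = 39.61·0.8658 = 34.29 mg/L.
At the second outfall, C = (15.04·34.29 + 1.530·479.0) / (15.04 + 1.530) = 75.36 mg/L.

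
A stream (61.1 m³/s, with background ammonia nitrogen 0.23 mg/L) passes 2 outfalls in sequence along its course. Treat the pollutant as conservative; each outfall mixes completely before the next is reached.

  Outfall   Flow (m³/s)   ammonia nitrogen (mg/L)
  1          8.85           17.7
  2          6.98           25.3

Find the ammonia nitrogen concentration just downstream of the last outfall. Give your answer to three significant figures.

After outfall 1: Q = 61.10 + 8.850 = 69.95 m³/s; C = (61.10·0.2300 + 8.850·17.70)/69.95 = 2.440 mg/L.
After outfall 2: Q = 69.95 + 6.980 = 76.93 m³/s; C = (69.95·2.440 + 6.980·25.30)/76.93 = 4.514 mg/L.

4.51 mg/L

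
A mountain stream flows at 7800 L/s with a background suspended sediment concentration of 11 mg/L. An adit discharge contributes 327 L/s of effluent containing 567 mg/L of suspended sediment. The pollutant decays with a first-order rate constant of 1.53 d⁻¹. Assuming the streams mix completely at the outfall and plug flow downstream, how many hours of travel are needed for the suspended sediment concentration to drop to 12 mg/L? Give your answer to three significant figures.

16.0 h

Flow-weighted average: C = (7800·11.00 + 327.0·567.0) / 8127 = 271200/8127 = 33.37 mg/L.
33.37·exp(−k·t) = 12 → t = ln(33.37/12)/k = 57760 s = 16.04 h.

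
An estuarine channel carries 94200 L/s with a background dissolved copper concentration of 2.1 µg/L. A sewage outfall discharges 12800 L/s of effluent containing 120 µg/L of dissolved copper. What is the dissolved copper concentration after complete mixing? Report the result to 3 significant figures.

16.2 µg/L

Flow-weighted average: C = (94200·2.100 + 12800·120.0) / 107000 = 1734000/107000 = 16.20 µg/L.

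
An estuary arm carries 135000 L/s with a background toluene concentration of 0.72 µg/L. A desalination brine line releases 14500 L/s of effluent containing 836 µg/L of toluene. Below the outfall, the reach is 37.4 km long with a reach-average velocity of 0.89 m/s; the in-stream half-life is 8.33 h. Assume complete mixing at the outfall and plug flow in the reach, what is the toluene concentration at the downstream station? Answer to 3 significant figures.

Mixed concentration C = ΣQC/ΣQ = (135000·0.7200 + 14500·836.0) / 149500 = 12220000/149500 = 81.73 µg/L.
Travel time t = 37.4·1000 / 0.89 = 42020 s = 11.67 h.
Half-life 8.33 h → k = ln 2 / 8.33 = 0.08321 h⁻¹ = 1.997 d⁻¹.
Applying C = C₀e^(−kt): 81.73 × 0.3786 = 30.94 µg/L.

30.9 µg/L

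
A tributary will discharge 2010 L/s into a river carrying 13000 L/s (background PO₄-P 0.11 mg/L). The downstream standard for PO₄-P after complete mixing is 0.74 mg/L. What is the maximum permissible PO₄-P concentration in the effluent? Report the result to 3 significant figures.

4.81 mg/L

At the limit, (Qr·Cr + Qe·Cₑ)/(Qr + Qe) = 0.74:
Cₑ = (15010·0.74 − 13000·0.1100) / 2010 = 4.815 mg/L.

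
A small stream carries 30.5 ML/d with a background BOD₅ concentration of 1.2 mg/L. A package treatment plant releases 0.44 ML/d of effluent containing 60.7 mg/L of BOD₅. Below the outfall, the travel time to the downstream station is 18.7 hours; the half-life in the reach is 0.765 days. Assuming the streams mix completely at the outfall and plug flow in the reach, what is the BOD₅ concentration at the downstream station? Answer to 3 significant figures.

1.01 mg/L

After mixing, C = (30.50·1.200 + 0.4400·60.70) / 30.94 = 63.31/30.94 = 2.046 mg/L.
Half-life 0.765 d → k = ln 2 / 0.765 = 0.9061 d⁻¹.
After decay, C = 2.046 × e^(−kt) = 2.046 × 0.4936 = 1.010 mg/L.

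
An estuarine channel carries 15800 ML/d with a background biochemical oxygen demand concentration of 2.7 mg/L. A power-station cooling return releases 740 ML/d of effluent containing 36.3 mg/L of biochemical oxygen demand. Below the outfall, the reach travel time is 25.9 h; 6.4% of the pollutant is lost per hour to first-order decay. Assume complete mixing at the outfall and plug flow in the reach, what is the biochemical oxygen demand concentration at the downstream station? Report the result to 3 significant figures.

0.758 mg/L

Conservation of mass: C = (15800·2.700 + 740.0·36.30) / 16540 = 69520/16540 = 4.203 mg/L.
6.4%/h lost → k = −ln(1 − 0.064) = 0.06614 h⁻¹.
After decay, C = 4.203 × e^(−kt) = 4.203 × 0.1803 = 0.7579 mg/L.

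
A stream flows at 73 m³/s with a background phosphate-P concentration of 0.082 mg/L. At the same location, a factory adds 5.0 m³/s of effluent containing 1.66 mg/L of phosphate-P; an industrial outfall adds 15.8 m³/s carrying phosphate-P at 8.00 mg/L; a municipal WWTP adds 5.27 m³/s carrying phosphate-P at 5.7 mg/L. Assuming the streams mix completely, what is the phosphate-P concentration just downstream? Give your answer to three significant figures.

Mass balance: C = (73.00·0.08200 + 5.000·1.660 + 15.80·8.000 + 5.270·5.700) / 99.07 = 170.7/99.07 = 1.723 mg/L.

1.72 mg/L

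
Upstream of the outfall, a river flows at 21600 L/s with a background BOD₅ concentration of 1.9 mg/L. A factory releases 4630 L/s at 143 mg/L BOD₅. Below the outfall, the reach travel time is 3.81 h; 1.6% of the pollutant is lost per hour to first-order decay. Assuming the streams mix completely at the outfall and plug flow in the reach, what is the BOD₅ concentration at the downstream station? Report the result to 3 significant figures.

Mass balance: C = (21600·1.900 + 4630·143.0) / 26230 = 703100/26230 = 26.81 mg/L.
1.6%/h lost → k = −ln(1 − 0.016) = 0.01613 h⁻¹.
First-order decay: C = 26.81·exp(−k·t) = 26.81·0.9404 = 25.21 mg/L.

25.2 mg/L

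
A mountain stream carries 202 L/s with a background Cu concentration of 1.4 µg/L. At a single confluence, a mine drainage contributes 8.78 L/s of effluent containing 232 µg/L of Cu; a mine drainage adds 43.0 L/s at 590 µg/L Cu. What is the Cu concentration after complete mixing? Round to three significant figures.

Flow-weighted average: C = (202.0·1.400 + 8.780·232.0 + 43.00·590.0) / 253.8 = 27690/253.8 = 109.1 µg/L.

109 µg/L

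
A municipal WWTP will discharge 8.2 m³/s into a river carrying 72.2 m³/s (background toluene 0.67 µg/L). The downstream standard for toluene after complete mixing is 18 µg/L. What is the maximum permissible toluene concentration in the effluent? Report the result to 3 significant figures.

At the limit, (Qr·Cr + Qe·Cₑ)/(Qr + Qe) = 18:
Cₑ = (80.40·18 − 72.20·0.6700) / 8.200 = 170.6 µg/L.

171 µg/L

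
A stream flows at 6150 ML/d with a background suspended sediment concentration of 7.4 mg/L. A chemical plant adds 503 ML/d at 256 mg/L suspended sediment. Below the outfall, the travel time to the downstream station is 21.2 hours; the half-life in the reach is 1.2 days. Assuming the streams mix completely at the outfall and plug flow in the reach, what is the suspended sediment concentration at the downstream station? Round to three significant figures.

15.7 mg/L

Mixed concentration C = ΣQC/ΣQ = (6150·7.400 + 503.0·256.0) / 6653 = 174300/6653 = 26.20 mg/L.
Half-life 1.2 d → k = ln 2 / 1.2 = 0.5776 d⁻¹.
After decay, C = 26.20 × e^(−kt) = 26.20 × 0.6004 = 15.73 mg/L.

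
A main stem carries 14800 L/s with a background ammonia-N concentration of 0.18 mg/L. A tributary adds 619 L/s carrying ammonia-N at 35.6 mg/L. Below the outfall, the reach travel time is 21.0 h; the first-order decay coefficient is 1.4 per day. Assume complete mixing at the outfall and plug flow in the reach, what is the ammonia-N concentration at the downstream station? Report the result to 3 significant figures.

0.471 mg/L

Mass balance: C = (14800·0.1800 + 619.0·35.60) / 15420 = 24700/15420 = 1.602 mg/L.
Decay over the reach: 1.602·exp(−kt) = 1.602·0.2938 = 0.4706 mg/L.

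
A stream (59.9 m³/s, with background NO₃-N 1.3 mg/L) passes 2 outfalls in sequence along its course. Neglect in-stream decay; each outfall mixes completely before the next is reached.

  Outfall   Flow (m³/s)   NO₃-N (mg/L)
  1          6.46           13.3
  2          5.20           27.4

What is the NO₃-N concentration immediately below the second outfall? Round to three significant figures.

Outfall 1: combined Q = 66.36 m³/s; C = (59.90·1.300 + 6.460·13.30)/66.36 = 2.468 mg/L.
Outfall 2: combined Q = 71.56 m³/s; C = (66.36·2.468 + 5.200·27.40)/71.56 = 4.280 mg/L.

4.28 mg/L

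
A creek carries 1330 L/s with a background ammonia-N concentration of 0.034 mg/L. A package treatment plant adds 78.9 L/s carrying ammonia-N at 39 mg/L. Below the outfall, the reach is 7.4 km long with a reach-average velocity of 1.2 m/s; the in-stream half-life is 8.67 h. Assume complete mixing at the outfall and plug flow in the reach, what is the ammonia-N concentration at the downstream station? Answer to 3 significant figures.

1.93 mg/L

Mass balance: C = (1330·0.03400 + 78.90·39.00) / 1409 = 3122/1409 = 2.216 mg/L.
Travel time t = 7.4·1000 / 1.2 = 6167 s = 1.713 h.
Half-life 8.67 h → k = ln 2 / 8.67 = 0.07995 h⁻¹ = 1.919 d⁻¹.
Decay over the reach: 2.216·exp(−kt) = 2.216·0.8720 = 1.933 mg/L.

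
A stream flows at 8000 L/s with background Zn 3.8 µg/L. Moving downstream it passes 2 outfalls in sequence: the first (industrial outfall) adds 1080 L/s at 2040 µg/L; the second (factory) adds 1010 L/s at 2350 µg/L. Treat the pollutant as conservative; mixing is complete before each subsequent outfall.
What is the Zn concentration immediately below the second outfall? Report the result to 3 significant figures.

After outfall 1: Q = 8000 + 1080 = 9080 L/s; C = (8000·3.800 + 1080·2040)/9080 = 246.0 µg/L.
After outfall 2: Q = 9080 + 1010 = 10090 L/s; C = (9080·246.0 + 1010·2350)/10090 = 456.6 µg/L.

457 µg/L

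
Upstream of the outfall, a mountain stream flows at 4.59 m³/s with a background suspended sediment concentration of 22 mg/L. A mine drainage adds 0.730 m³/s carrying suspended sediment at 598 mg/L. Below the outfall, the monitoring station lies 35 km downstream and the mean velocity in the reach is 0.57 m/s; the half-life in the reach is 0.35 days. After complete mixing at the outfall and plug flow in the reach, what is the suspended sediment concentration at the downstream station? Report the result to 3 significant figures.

After mixing, C = (4.590·22.00 + 0.7300·598.0) / 5.320 = 537.5/5.320 = 101.0 mg/L.
Travel time t = 35·1000 / 0.57 = 61400 s = 17.06 h.
Half-life 0.35 d → k = ln 2 / 0.35 = 1.980 d⁻¹.
Applying C = C₀e^(−kt): 101.0 × 0.2448 = 24.73 mg/L.

24.7 mg/L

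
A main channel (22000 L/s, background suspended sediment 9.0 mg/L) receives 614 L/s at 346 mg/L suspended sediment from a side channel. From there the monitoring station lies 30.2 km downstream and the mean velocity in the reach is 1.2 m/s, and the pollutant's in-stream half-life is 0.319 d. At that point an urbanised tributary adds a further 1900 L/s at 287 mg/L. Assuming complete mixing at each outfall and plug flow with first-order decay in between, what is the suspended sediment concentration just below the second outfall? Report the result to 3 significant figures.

Flow-weighted average: C = (22000·9.000 + 614.0·346.0) / 22610 = 410400/22610 = 18.15 mg/L; combined flow 22610 L/s.
Travel time t = 30.2·1000 / 1.2 = 25170 s = 6.991 h.
Half-life 0.319 d → k = ln 2 / 0.319 = 2.173 d⁻¹.
First-order decay: C = 18.15·exp(−k·t) = 18.15·0.5310 = 9.638 mg/L.
At the second outfall, C = (22610·9.638 + 1900·287.0) / (22610 + 1900) = 31.14 mg/L.

31.1 mg/L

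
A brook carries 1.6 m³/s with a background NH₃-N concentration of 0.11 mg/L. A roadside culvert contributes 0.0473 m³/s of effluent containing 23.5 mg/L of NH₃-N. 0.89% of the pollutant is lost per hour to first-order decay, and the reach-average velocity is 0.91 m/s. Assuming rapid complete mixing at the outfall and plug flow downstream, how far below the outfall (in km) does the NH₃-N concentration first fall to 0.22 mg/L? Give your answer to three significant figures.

After mixing, C = (1.600·0.1100 + 0.04730·23.50) / 1.647 = 1.288/1.647 = 0.7816 mg/L.
0.89%/h lost → k = −ln(1 − 0.0089) = 0.008940 h⁻¹.
Set 0.7816·exp(−k·t) = 0.22 → t = ln(0.7816/0.22)/k = 510500 s = 141.8 h.
Distance = v·t = 0.91·510500 = 464600 m = 464.6 km.

465 km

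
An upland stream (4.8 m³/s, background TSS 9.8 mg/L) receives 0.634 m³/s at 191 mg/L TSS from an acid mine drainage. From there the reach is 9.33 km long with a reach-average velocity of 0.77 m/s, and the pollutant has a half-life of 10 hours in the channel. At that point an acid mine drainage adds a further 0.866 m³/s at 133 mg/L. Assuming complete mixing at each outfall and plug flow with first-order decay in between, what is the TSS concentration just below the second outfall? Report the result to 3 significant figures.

Flow-weighted average: C = (4.800·9.800 + 0.6340·191.0) / 5.434 = 168.1/5.434 = 30.94 mg/L; combined flow 5.434 m³/s.
Travel time t = 9.33·1000 / 0.77 = 12120 s = 3.366 h.
Half-life 10 h → k = ln 2 / 10 = 0.06931 h⁻¹ = 1.664 d⁻¹.
After decay, C = 30.94 × e^(−kt) = 30.94 × 0.7919 = 24.50 mg/L.
At the second outfall, C = (5.434·24.50 + 0.8660·133.0) / (5.434 + 0.8660) = 39.42 mg/L.

39.4 mg/L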